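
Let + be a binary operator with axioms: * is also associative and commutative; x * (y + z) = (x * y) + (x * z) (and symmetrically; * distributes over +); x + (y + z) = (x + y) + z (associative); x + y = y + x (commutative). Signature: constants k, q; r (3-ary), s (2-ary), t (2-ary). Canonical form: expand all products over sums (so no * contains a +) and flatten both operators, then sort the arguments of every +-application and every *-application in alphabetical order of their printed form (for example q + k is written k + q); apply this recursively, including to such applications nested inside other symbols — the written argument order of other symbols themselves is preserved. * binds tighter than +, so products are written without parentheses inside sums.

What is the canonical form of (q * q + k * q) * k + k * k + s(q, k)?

Answer: k * k + k * k * q + k * q * q + s(q, k)

Derivation:
Distribute:  k * q * q + k * k * q + k * k + s(q, k)
Order the arguments:  k * k + k * k * q + k * q * q + s(q, k)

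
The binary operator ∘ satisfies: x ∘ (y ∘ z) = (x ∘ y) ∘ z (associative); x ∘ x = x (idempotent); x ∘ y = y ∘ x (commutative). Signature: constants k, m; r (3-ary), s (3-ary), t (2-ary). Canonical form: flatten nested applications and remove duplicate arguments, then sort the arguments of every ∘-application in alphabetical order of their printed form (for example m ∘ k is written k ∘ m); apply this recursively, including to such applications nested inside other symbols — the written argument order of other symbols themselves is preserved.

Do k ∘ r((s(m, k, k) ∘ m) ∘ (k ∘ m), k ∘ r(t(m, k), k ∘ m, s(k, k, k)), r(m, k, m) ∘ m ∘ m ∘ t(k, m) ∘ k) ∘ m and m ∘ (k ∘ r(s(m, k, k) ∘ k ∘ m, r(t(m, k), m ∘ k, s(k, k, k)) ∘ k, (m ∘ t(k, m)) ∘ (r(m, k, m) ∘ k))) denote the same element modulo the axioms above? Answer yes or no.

Left:  k ∘ r((s(m, k, k) ∘ m) ∘ (k ∘ m), k ∘ r(t(m, k), k ∘ m, s(k, k, k)), r(m, k, m) ∘ m ∘ m ∘ t(k, m) ∘ k) ∘ m
  Canonicalize subterm:  r((s(m, k, k) ∘ m) ∘ (k ∘ m), k ∘ r(t(m, k), k ∘ m, s(k, k, k)), r(m, k, m) ∘ m ∘ m ∘ t(k, m) ∘ k)  →  r(k ∘ m ∘ s(m, k, k), k ∘ r(t(m, k), k ∘ m, s(k, k, k)), k ∘ m ∘ r(m, k, m) ∘ t(k, m))
  Order the arguments:  k ∘ m ∘ r(k ∘ m ∘ s(m, k, k), k ∘ r(t(m, k), k ∘ m, s(k, k, k)), k ∘ m ∘ r(m, k, m) ∘ t(k, m))
Right:  m ∘ (k ∘ r(s(m, k, k) ∘ k ∘ m, r(t(m, k), m ∘ k, s(k, k, k)) ∘ k, (m ∘ t(k, m)) ∘ (r(m, k, m) ∘ k)))
  Un-nest:  m ∘ k ∘ r(s(m, k, k) ∘ k ∘ m, r(t(m, k), m ∘ k, s(k, k, k)) ∘ k, (m ∘ t(k, m)) ∘ (r(m, k, m) ∘ k))
  Inside:  r(s(m, k, k) ∘ k ∘ m, r(t(m, k), m ∘ k, s(k, k, k)) ∘ k, (m ∘ t(k, m)) ∘ (r(m, k, m) ∘ k))  →  r(k ∘ m ∘ s(m, k, k), k ∘ r(t(m, k), k ∘ m, s(k, k, k)), k ∘ m ∘ r(m, k, m) ∘ t(k, m))
  Sort:  k ∘ m ∘ r(k ∘ m ∘ s(m, k, k), k ∘ r(t(m, k), k ∘ m, s(k, k, k)), k ∘ m ∘ r(m, k, m) ∘ t(k, m))

Answer: yes — both canonical forms are k ∘ m ∘ r(k ∘ m ∘ s(m, k, k), k ∘ r(t(m, k), k ∘ m, s(k, k, k)), k ∘ m ∘ r(m, k, m) ∘ t(k, m))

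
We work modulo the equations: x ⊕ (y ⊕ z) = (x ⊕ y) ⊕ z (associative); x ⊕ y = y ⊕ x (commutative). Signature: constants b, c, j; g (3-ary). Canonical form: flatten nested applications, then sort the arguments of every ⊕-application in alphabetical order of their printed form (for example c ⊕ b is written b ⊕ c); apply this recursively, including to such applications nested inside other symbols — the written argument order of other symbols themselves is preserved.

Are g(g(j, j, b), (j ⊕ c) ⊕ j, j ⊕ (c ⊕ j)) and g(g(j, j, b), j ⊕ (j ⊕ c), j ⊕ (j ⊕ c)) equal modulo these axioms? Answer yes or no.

Left:  g(g(j, j, b), (j ⊕ c) ⊕ j, j ⊕ (c ⊕ j))
  Focus inside:  j ⊕ (c ⊕ j)
  Flatten:  j ⊕ c ⊕ j
  Order the arguments:  c ⊕ j ⊕ j
  Rebuild:  g(g(j, j, b), c ⊕ j ⊕ j, c ⊕ j ⊕ j)
Right:  g(g(j, j, b), j ⊕ (j ⊕ c), j ⊕ (j ⊕ c))
  Focus inside:  j ⊕ (j ⊕ c)
  Merge nested applications:  j ⊕ j ⊕ c
  Sort arguments:  c ⊕ j ⊕ j
  Rebuild:  g(g(j, j, b), c ⊕ j ⊕ j, c ⊕ j ⊕ j)

Answer: yes — both canonical forms are g(g(j, j, b), c ⊕ j ⊕ j, c ⊕ j ⊕ j)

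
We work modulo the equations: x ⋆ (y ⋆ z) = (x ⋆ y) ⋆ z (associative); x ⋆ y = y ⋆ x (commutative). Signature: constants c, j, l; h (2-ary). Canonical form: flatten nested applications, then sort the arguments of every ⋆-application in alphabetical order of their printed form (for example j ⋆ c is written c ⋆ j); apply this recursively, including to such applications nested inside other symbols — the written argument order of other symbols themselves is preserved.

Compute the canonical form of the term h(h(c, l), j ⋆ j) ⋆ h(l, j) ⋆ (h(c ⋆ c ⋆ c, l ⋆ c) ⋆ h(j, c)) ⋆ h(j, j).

Flatten:  h(h(c, l), j ⋆ j) ⋆ h(l, j) ⋆ h(c ⋆ c ⋆ c, l ⋆ c) ⋆ h(j, c) ⋆ h(j, j)
Simplify inside:  h(c ⋆ c ⋆ c, l ⋆ c)  →  h(c ⋆ c ⋆ c, c ⋆ l)
Sort:  h(c ⋆ c ⋆ c, c ⋆ l) ⋆ h(h(c, l), j ⋆ j) ⋆ h(j, c) ⋆ h(j, j) ⋆ h(l, j)

Answer: h(c ⋆ c ⋆ c, c ⋆ l) ⋆ h(h(c, l), j ⋆ j) ⋆ h(j, c) ⋆ h(j, j) ⋆ h(l, j)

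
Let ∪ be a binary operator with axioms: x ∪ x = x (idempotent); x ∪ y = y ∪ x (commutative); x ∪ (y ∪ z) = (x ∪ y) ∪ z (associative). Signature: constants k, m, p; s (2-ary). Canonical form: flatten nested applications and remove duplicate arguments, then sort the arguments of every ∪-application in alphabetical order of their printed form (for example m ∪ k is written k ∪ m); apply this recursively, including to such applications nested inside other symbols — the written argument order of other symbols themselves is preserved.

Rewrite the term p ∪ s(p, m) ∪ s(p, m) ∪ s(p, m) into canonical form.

Answer: p ∪ s(p, m)

Derivation:
Deduplicate:  drop duplicate s(p, m), s(p, m)
Sort arguments:  p ∪ s(p, m)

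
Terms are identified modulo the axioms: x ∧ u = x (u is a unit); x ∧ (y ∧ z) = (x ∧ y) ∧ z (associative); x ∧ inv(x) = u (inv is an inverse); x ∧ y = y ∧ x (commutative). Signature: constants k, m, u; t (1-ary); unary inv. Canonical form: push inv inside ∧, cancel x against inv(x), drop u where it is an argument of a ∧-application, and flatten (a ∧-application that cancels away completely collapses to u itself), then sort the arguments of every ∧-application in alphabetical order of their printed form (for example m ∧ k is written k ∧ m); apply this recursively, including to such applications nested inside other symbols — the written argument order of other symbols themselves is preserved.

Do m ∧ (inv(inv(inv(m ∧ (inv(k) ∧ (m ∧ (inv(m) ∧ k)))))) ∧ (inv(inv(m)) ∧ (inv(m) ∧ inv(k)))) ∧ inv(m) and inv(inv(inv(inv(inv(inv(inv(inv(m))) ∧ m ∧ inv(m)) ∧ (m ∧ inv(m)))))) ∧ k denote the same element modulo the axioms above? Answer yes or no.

Left:  m ∧ (inv(inv(inv(m ∧ (inv(k) ∧ (m ∧ (inv(m) ∧ k)))))) ∧ (inv(inv(m)) ∧ (inv(m) ∧ inv(k)))) ∧ inv(m)
  Push inv inside:  distribute inv over ∧ and collapse double inv
  Collect:  inv(m) ∧ inv(k)
  Sort:  inv(k) ∧ inv(m)
Right:  inv(inv(inv(inv(inv(inv(inv(inv(m))) ∧ m ∧ inv(m)) ∧ (m ∧ inv(m)))))) ∧ k
  Push inv inside:  distribute inv over ∧ and collapse double inv
  Collect terms:  m ∧ k
  Sort:  k ∧ m

Answer: no — inv(k) ∧ inv(m) vs k ∧ m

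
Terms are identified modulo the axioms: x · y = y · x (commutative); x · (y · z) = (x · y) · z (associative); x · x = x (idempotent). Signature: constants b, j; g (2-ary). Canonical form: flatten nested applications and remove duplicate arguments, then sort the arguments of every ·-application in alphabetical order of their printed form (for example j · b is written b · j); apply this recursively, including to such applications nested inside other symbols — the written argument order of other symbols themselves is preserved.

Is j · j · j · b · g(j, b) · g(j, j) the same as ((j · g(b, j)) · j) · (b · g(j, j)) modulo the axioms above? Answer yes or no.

Answer: no — b · g(j, b) · g(j, j) · j vs b · g(b, j) · g(j, j) · j

Derivation:
Left:  j · j · j · b · g(j, b) · g(j, j)
  Idempotence:  drop duplicate j, j
  Sort arguments:  b · g(j, b) · g(j, j) · j
Right:  ((j · g(b, j)) · j) · (b · g(j, j))
  Flatten:  j · g(b, j) · j · b · g(j, j)
  Deduplicate:  drop duplicate j
  Sort:  b · g(b, j) · g(j, j) · j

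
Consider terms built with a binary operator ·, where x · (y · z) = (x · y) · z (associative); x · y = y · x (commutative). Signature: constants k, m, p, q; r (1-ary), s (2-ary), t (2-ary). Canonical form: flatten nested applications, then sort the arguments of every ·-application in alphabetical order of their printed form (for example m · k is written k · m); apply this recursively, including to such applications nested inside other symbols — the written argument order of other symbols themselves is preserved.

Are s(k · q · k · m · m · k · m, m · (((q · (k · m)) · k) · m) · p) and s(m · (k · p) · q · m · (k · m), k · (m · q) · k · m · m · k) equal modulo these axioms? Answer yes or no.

Left:  s(k · q · k · m · m · k · m, m · (((q · (k · m)) · k) · m) · p)
  Descend into:  m · (((q · (k · m)) · k) · m) · p
  Merge nested applications:  m · q · k · m · k · m · p
  Order the arguments:  k · k · m · m · m · p · q
  Put back:  s(k · k · k · m · m · m · q, k · k · m · m · m · p · q)
Right:  s(m · (k · p) · q · m · (k · m), k · (m · q) · k · m · m · k)
  Focus inside:  m · (k · p) · q · m · (k · m)
  Flatten:  m · k · p · q · m · k · m
  Sort arguments:  k · k · m · m · m · p · q
  Reassemble:  s(k · k · m · m · m · p · q, k · k · k · m · m · m · q)

Answer: no — s(k · k · k · m · m · m · q, k · k · m · m · m · p · q) vs s(k · k · m · m · m · p · q, k · k · k · m · m · m · q)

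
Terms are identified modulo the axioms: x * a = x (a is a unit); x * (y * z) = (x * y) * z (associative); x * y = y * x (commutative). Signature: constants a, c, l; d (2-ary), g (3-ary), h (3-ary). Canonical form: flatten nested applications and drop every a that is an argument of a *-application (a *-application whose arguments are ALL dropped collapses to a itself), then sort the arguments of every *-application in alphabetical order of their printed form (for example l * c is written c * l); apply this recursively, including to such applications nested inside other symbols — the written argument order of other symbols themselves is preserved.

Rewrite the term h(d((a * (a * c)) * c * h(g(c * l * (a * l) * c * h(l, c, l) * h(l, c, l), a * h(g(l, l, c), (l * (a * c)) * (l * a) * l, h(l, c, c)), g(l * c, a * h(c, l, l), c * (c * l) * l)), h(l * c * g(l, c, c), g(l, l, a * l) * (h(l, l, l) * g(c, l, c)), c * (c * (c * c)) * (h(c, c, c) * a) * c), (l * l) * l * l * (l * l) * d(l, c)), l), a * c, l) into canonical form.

Focus inside:  (a * (a * c)) * c * h(g(c * l * (a * l) * c * h(l, c, l) * h(l, c, l), a * h(g(l, l, c), (l * (a * c)) * (l * a) * l, h(l, c, c)), g(l * c, a * h(c, l, l), c * (c * l) * l)), h(l * c * g(l, c, c), g(l, l, a * l) * (h(l, l, l) * g(c, l, c)), c * (c * (c * c)) * (h(c, c, c) * a) * c), (l * l) * l * l * (l * l) * d(l, c))
Flatten:  a * a * c * c * h(g(c * l * (a * l) * c * h(l, c, l) * h(l, c, l), a * h(g(l, l, c), (l * (a * c)) * (l * a) * l, h(l, c, c)), g(l * c, a * h(c, l, l), c * (c * l) * l)), h(l * c * g(l, c, c), g(l, l, a * l) * (h(l, l, l) * g(c, l, c)), c * (c * (c * c)) * (h(c, c, c) * a) * c), (l * l) * l * l * (l * l) * d(l, c))
Simplify inside:  h(g(c * l * (a * l) * c * h(l, c, l) * h(l, c, l), a * h(g(l, l, c), (l * (a * c)) * (l * a) * l, h(l, c, c)), g(l * c, a * h(c, l, l), c * (c * l) * l)), h(l * c * g(l, c, c), g(l, l, a * l) * (h(l, l, l) * g(c, l, c)), c * (c * (c * c)) * (h(c, c, c) * a) * c), (l * l) * l * l * (l * l) * d(l, c))  →  h(g(c * c * h(l, c, l) * h(l, c, l) * l * l, h(g(l, l, c), c * l * l * l, h(l, c, c)), g(c * l, h(c, l, l), c * c * l * l)), h(c * g(l, c, c) * l, g(c, l, c) * g(l, l, l) * h(l, l, l), c * c * c * c * c * h(c, c, c)), d(l, c) * l * l * l * l * l * l)
Unit:  drop a (×2)
Sort:  c * c * h(g(c * c * h(l, c, l) * h(l, c, l) * l * l, h(g(l, l, c), c * l * l * l, h(l, c, c)), g(c * l, h(c, l, l), c * c * l * l)), h(c * g(l, c, c) * l, g(c, l, c) * g(l, l, l) * h(l, l, l), c * c * c * c * c * h(c, c, c)), d(l, c) * l * l * l * l * l * l)
Reassemble:  h(d(c * c * h(g(c * c * h(l, c, l) * h(l, c, l) * l * l, h(g(l, l, c), c * l * l * l, h(l, c, c)), g(c * l, h(c, l, l), c * c * l * l)), h(c * g(l, c, c) * l, g(c, l, c) * g(l, l, l) * h(l, l, l), c * c * c * c * c * h(c, c, c)), d(l, c) * l * l * l * l * l * l), l), c, l)

Answer: h(d(c * c * h(g(c * c * h(l, c, l) * h(l, c, l) * l * l, h(g(l, l, c), c * l * l * l, h(l, c, c)), g(c * l, h(c, l, l), c * c * l * l)), h(c * g(l, c, c) * l, g(c, l, c) * g(l, l, l) * h(l, l, l), c * c * c * c * c * h(c, c, c)), d(l, c) * l * l * l * l * l * l), l), c, l)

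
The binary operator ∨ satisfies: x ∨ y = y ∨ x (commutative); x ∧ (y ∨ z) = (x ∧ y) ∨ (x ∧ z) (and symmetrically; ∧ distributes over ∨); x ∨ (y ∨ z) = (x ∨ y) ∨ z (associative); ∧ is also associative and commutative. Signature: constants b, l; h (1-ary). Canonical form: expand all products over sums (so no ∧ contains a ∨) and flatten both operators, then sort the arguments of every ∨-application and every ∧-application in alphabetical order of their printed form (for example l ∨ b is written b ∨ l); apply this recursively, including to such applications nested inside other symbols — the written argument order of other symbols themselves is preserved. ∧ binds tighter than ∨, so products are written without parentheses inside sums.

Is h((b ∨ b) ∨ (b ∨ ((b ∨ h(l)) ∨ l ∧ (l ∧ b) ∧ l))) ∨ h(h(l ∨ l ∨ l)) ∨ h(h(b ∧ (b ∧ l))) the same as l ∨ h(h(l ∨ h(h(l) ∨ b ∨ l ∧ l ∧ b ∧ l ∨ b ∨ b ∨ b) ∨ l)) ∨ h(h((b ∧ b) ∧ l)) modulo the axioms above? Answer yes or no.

Answer: no — h(b ∨ b ∨ b ∨ b ∨ b ∧ l ∧ l ∧ l ∨ h(l)) ∨ h(h(b ∧ b ∧ l)) ∨ h(h(l ∨ l ∨ l)) vs h(h(b ∧ b ∧ l)) ∨ h(h(h(b ∨ b ∨ b ∨ b ∨ b ∧ l ∧ l ∧ l ∨ h(l)) ∨ l ∨ l)) ∨ l

Derivation:
Left:  h((b ∨ b) ∨ (b ∨ ((b ∨ h(l)) ∨ l ∧ (l ∧ b) ∧ l))) ∨ h(h(l ∨ l ∨ l)) ∨ h(h(b ∧ (b ∧ l)))
  Un-nest:  h(b ∨ b ∨ b ∨ b ∨ b ∧ l ∧ l ∧ l ∨ h(l)) ∨ h(h(l ∨ l ∨ l)) ∨ h(h(b ∧ b ∧ l))
  Order the arguments:  h(b ∨ b ∨ b ∨ b ∨ b ∧ l ∧ l ∧ l ∨ h(l)) ∨ h(h(b ∧ b ∧ l)) ∨ h(h(l ∨ l ∨ l))
Right:  l ∨ h(h(l ∨ h(h(l) ∨ b ∨ l ∧ l ∧ b ∧ l ∨ b ∨ b ∨ b) ∨ l)) ∨ h(h((b ∧ b) ∧ l))
  Merge nested applications:  l ∨ h(h(h(b ∨ b ∨ b ∨ b ∨ b ∧ l ∧ l ∧ l ∨ h(l)) ∨ l ∨ l)) ∨ h(h(b ∧ b ∧ l))
  Sort arguments:  h(h(b ∧ b ∧ l)) ∨ h(h(h(b ∨ b ∨ b ∨ b ∨ b ∧ l ∧ l ∧ l ∨ h(l)) ∨ l ∨ l)) ∨ l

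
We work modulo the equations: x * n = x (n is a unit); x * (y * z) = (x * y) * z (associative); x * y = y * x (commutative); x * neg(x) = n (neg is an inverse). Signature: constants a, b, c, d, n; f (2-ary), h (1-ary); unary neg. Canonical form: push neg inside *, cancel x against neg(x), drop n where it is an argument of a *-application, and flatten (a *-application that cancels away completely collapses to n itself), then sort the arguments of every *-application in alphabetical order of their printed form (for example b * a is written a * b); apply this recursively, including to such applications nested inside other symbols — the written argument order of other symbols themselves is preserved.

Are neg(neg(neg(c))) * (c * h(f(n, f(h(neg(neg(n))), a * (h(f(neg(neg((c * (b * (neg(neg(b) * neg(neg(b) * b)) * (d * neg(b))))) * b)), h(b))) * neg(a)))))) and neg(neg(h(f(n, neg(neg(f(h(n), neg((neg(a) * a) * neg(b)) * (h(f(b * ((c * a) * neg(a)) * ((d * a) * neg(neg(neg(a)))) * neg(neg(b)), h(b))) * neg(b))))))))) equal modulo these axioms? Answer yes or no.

Answer: yes — both canonical forms are h(f(n, f(h(n), h(f(b * b * c * d, h(b))))))

Derivation:
Left:  neg(neg(neg(c))) * (c * h(f(n, f(h(neg(neg(n))), a * (h(f(neg(neg((c * (b * (neg(neg(b) * neg(neg(b) * b)) * (d * neg(b))))) * b)), h(b))) * neg(a))))))
  Push neg inside:  distribute neg over * and collapse double neg
  Inverses cancel:  c cancels
  Combine occurrences:  h(f(n, f(h(n), h(f(b * b * c * d, h(b))))))
Right:  neg(neg(h(f(n, neg(neg(f(h(n), neg((neg(a) * a) * neg(b)) * (h(f(b * ((c * a) * neg(a)) * ((d * a) * neg(neg(neg(a)))) * neg(neg(b)), h(b))) * neg(b)))))))))
  Push neg inside:  distribute neg over * and collapse double neg
  Collect:  h(f(n, f(h(n), h(f(b * b * c * d, h(b))))))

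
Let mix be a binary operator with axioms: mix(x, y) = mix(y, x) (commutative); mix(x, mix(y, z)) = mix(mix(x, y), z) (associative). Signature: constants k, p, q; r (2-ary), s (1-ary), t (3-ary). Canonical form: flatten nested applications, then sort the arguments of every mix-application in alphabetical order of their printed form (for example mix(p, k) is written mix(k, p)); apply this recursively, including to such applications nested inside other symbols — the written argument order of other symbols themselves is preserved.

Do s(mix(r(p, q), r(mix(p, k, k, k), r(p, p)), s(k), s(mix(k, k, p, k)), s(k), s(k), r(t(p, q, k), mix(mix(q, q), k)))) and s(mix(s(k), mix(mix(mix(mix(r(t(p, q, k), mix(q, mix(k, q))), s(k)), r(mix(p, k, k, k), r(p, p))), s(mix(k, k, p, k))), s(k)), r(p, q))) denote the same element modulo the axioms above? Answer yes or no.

Answer: yes — both canonical forms are s(mix(r(mix(k, k, k, p), r(p, p)), r(p, q), r(t(p, q, k), mix(k, q, q)), s(k), s(k), s(k), s(mix(k, k, k, p))))

Derivation:
Left:  s(mix(r(p, q), r(mix(p, k, k, k), r(p, p)), s(k), s(mix(k, k, p, k)), s(k), s(k), r(t(p, q, k), mix(mix(q, q), k))))
  Work inside:  mix(r(p, q), r(mix(p, k, k, k), r(p, p)), s(k), s(mix(k, k, p, k)), s(k), s(k), r(t(p, q, k), mix(mix(q, q), k)))
  Canonicalize subterm:  r(mix(p, k, k, k), r(p, p))  →  r(mix(k, k, k, p), r(p, p))
  Simplify inside:  s(mix(k, k, p, k))  →  s(mix(k, k, k, p))
  Simplify inside:  r(t(p, q, k), mix(mix(q, q), k))  →  r(t(p, q, k), mix(k, q, q))
  Sort:  mix(r(mix(k, k, k, p), r(p, p)), r(p, q), r(t(p, q, k), mix(k, q, q)), s(k), s(k), s(k), s(mix(k, k, k, p)))
  Rebuild:  s(mix(r(mix(k, k, k, p), r(p, p)), r(p, q), r(t(p, q, k), mix(k, q, q)), s(k), s(k), s(k), s(mix(k, k, k, p))))
Right:  s(mix(s(k), mix(mix(mix(mix(r(t(p, q, k), mix(q, mix(k, q))), s(k)), r(mix(p, k, k, k), r(p, p))), s(mix(k, k, p, k))), s(k)), r(p, q)))
  Descend into:  mix(s(k), mix(mix(mix(mix(r(t(p, q, k), mix(q, mix(k, q))), s(k)), r(mix(p, k, k, k), r(p, p))), s(mix(k, k, p, k))), s(k)), r(p, q))
  Un-nest:  mix(s(k), r(t(p, q, k), mix(q, mix(k, q))), s(k), r(mix(p, k, k, k), r(p, p)), s(mix(k, k, p, k)), s(k), r(p, q))
  Simplify inside:  r(t(p, q, k), mix(q, mix(k, q)))  →  r(t(p, q, k), mix(k, q, q))
  Simplify inside:  r(mix(p, k, k, k), r(p, p))  →  r(mix(k, k, k, p), r(p, p))
  Canonicalize subterm:  s(mix(k, k, p, k))  →  s(mix(k, k, k, p))
  Order the arguments:  mix(r(mix(k, k, k, p), r(p, p)), r(p, q), r(t(p, q, k), mix(k, q, q)), s(k), s(k), s(k), s(mix(k, k, k, p)))
  Reassemble:  s(mix(r(mix(k, k, k, p), r(p, p)), r(p, q), r(t(p, q, k), mix(k, q, q)), s(k), s(k), s(k), s(mix(k, k, k, p))))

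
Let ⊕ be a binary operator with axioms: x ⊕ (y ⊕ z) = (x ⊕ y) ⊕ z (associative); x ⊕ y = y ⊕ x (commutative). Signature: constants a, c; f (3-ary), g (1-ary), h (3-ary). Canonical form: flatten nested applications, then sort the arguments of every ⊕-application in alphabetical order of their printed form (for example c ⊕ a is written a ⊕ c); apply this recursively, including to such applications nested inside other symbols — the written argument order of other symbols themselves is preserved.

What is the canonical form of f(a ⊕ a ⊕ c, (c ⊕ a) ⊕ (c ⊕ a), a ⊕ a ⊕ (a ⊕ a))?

Answer: f(a ⊕ a ⊕ c, a ⊕ a ⊕ c ⊕ c, a ⊕ a ⊕ a ⊕ a)

Derivation:
Descend into:  (c ⊕ a) ⊕ (c ⊕ a)
Flatten:  c ⊕ a ⊕ c ⊕ a
Sort arguments:  a ⊕ a ⊕ c ⊕ c
Put back:  f(a ⊕ a ⊕ c, a ⊕ a ⊕ c ⊕ c, a ⊕ a ⊕ a ⊕ a)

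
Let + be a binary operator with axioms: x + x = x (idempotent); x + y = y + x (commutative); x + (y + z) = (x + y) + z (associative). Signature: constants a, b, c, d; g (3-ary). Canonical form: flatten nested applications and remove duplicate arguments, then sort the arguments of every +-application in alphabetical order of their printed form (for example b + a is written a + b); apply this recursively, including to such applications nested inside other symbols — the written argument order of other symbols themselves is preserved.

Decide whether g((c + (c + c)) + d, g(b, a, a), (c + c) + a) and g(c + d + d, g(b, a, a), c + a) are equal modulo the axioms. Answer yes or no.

Answer: yes — both canonical forms are g(c + d, g(b, a, a), a + c)

Derivation:
Left:  g((c + (c + c)) + d, g(b, a, a), (c + c) + a)
  Descend into:  (c + (c + c)) + d
  Flatten:  c + c + c + d
  Deduplicate:  drop duplicate c, c
  Sort:  c + d
  Reassemble:  g(c + d, g(b, a, a), a + c)
Right:  g(c + d + d, g(b, a, a), c + a)
  Focus inside:  c + d + d
  Idempotence:  drop duplicate d
  Order the arguments:  c + d
  Put back:  g(c + d, g(b, a, a), a + c)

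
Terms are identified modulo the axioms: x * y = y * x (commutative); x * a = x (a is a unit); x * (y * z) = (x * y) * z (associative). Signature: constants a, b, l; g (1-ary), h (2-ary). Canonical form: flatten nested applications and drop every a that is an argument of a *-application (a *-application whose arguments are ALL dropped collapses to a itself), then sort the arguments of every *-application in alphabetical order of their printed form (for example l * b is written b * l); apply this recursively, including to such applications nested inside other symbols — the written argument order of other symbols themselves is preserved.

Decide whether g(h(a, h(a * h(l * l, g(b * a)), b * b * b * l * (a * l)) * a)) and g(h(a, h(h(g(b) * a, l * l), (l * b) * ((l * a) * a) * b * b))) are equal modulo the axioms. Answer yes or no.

Left:  g(h(a, h(a * h(l * l, g(b * a)), b * b * b * l * (a * l)) * a))
  Focus inside:  h(a * h(l * l, g(b * a)), b * b * b * l * (a * l)) * a
  Inside:  h(a * h(l * l, g(b * a)), b * b * b * l * (a * l))  →  h(h(l * l, g(b)), b * b * b * l * l)
  Unit:  drop a
  Sort:  h(h(l * l, g(b)), b * b * b * l * l)
  Put back:  g(h(a, h(h(l * l, g(b)), b * b * b * l * l)))
Right:  g(h(a, h(h(g(b) * a, l * l), (l * b) * ((l * a) * a) * b * b)))
  Work inside:  (l * b) * ((l * a) * a) * b * b
  Un-nest:  l * b * l * a * a * b * b
  Drop the unit:  drop a (×2)
  Sort arguments:  b * b * b * l * l
  Reassemble:  g(h(a, h(h(g(b), l * l), b * b * b * l * l)))

Answer: no — g(h(a, h(h(l * l, g(b)), b * b * b * l * l))) vs g(h(a, h(h(g(b), l * l), b * b * b * l * l)))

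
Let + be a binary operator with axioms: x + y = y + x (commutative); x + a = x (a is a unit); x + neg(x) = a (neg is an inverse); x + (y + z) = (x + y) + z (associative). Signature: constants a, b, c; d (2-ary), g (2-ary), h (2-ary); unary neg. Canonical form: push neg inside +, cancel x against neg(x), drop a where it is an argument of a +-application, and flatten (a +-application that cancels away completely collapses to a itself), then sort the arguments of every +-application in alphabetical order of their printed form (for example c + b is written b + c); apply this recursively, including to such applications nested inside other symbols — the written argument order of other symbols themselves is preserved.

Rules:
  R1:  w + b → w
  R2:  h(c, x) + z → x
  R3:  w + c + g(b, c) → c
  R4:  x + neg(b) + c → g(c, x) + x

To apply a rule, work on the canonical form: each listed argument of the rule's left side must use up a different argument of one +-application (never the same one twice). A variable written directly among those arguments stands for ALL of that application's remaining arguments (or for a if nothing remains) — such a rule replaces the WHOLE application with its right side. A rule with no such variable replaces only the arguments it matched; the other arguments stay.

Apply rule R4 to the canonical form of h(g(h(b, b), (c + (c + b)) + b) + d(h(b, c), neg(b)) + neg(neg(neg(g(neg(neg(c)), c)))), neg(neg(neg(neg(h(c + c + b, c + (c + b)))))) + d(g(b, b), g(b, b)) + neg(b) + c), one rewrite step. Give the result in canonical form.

Canonical form:  h(d(h(b, c), neg(b)) + g(h(b, b), b + b + c + c) + neg(g(c, c)), c + d(g(b, b), g(b, b)) + h(b + c + c, b + c + c) + neg(b))
R4 matches:  uses c, neg(b);  x := d(g(b, b), g(b, b)) + h(b + c + c, b + c + c)
Every leftover argument binds to the variable; the entire application is replaced.
Result:  h(d(h(b, c), neg(b)) + g(h(b, b), b + b + c + c) + neg(g(c, c)), d(g(b, b), g(b, b)) + g(c, d(g(b, b), g(b, b)) + h(b + c + c, b + c + c)) + h(b + c + c, b + c + c))

Answer: h(d(h(b, c), neg(b)) + g(h(b, b), b + b + c + c) + neg(g(c, c)), d(g(b, b), g(b, b)) + g(c, d(g(b, b), g(b, b)) + h(b + c + c, b + c + c)) + h(b + c + c, b + c + c))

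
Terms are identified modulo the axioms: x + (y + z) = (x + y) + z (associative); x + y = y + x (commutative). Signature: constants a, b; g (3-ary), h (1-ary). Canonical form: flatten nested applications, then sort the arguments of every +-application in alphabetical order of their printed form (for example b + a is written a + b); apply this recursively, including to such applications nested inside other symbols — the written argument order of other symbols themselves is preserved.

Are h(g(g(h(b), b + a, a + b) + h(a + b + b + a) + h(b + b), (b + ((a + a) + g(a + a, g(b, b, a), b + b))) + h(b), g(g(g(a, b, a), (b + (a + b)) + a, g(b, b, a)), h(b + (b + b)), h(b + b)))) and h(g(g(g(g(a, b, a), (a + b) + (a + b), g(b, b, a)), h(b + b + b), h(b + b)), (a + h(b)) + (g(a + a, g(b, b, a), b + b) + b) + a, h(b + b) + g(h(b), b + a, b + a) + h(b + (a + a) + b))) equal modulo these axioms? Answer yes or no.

Left:  h(g(g(h(b), b + a, a + b) + h(a + b + b + a) + h(b + b), (b + ((a + a) + g(a + a, g(b, b, a), b + b))) + h(b), g(g(g(a, b, a), (b + (a + b)) + a, g(b, b, a)), h(b + (b + b)), h(b + b))))
  Work inside:  (b + ((a + a) + g(a + a, g(b, b, a), b + b))) + h(b)
  Merge nested applications:  b + a + a + g(a + a, g(b, b, a), b + b) + h(b)
  Order the arguments:  a + a + b + g(a + a, g(b, b, a), b + b) + h(b)
  Put back:  h(g(g(h(b), a + b, a + b) + h(a + a + b + b) + h(b + b), a + a + b + g(a + a, g(b, b, a), b + b) + h(b), g(g(g(a, b, a), a + a + b + b, g(b, b, a)), h(b + b + b), h(b + b))))
Right:  h(g(g(g(g(a, b, a), (a + b) + (a + b), g(b, b, a)), h(b + b + b), h(b + b)), (a + h(b)) + (g(a + a, g(b, b, a), b + b) + b) + a, h(b + b) + g(h(b), b + a, b + a) + h(b + (a + a) + b)))
  Work inside:  h(b + b) + g(h(b), b + a, b + a) + h(b + (a + a) + b)
  Inside:  g(h(b), b + a, b + a)  →  g(h(b), a + b, a + b)
  Inside:  h(b + (a + a) + b)  →  h(a + a + b + b)
  Order the arguments:  g(h(b), a + b, a + b) + h(a + a + b + b) + h(b + b)
  Put back:  h(g(g(g(g(a, b, a), a + a + b + b, g(b, b, a)), h(b + b + b), h(b + b)), a + a + b + g(a + a, g(b, b, a), b + b) + h(b), g(h(b), a + b, a + b) + h(a + a + b + b) + h(b + b)))

Answer: no — h(g(g(h(b), a + b, a + b) + h(a + a + b + b) + h(b + b), a + a + b + g(a + a, g(b, b, a), b + b) + h(b), g(g(g(a, b, a), a + a + b + b, g(b, b, a)), h(b + b + b), h(b + b)))) vs h(g(g(g(g(a, b, a), a + a + b + b, g(b, b, a)), h(b + b + b), h(b + b)), a + a + b + g(a + a, g(b, b, a), b + b) + h(b), g(h(b), a + b, a + b) + h(a + a + b + b) + h(b + b)))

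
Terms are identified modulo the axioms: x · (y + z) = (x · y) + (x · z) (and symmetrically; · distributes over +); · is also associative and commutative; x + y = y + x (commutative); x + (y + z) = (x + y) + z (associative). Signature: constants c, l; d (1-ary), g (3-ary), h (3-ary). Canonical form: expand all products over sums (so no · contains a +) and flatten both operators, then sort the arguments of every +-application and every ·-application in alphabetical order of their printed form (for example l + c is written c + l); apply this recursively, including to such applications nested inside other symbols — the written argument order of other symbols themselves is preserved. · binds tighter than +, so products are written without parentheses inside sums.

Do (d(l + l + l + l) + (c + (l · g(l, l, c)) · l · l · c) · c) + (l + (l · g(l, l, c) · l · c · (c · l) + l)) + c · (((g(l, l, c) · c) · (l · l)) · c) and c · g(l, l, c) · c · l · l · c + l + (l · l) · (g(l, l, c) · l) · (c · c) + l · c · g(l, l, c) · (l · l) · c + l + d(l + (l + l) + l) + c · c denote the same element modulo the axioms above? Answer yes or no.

Answer: yes — both canonical forms are c · c + c · c · c · g(l, l, c) · l · l + c · c · g(l, l, c) · l · l · l + c · c · g(l, l, c) · l · l · l + d(l + l + l + l) + l + l

Derivation:
Left:  (d(l + l + l + l) + (c + (l · g(l, l, c)) · l · l · c) · c) + (l + (l · g(l, l, c) · l · c · (c · l) + l)) + c · (((g(l, l, c) · c) · (l · l)) · c)
  Expand:  d(l + l + l + l) + c · c + c · c · g(l, l, c) · l · l · l + l + c · c · g(l, l, c) · l · l · l + l + c · c · c · g(l, l, c) · l · l
  Sort arguments:  c · c + c · c · c · g(l, l, c) · l · l + c · c · g(l, l, c) · l · l · l + c · c · g(l, l, c) · l · l · l + d(l + l + l + l) + l + l
Right:  c · g(l, l, c) · c · l · l · c + l + (l · l) · (g(l, l, c) · l) · (c · c) + l · c · g(l, l, c) · (l · l) · c + l + d(l + (l + l) + l) + c · c
  Un-nest:  c · c · c · g(l, l, c) · l · l + l + c · c · g(l, l, c) · l · l · l + c · c · g(l, l, c) · l · l · l + l + d(l + l + l + l) + c · c
  Order the arguments:  c · c + c · c · c · g(l, l, c) · l · l + c · c · g(l, l, c) · l · l · l + c · c · g(l, l, c) · l · l · l + d(l + l + l + l) + l + l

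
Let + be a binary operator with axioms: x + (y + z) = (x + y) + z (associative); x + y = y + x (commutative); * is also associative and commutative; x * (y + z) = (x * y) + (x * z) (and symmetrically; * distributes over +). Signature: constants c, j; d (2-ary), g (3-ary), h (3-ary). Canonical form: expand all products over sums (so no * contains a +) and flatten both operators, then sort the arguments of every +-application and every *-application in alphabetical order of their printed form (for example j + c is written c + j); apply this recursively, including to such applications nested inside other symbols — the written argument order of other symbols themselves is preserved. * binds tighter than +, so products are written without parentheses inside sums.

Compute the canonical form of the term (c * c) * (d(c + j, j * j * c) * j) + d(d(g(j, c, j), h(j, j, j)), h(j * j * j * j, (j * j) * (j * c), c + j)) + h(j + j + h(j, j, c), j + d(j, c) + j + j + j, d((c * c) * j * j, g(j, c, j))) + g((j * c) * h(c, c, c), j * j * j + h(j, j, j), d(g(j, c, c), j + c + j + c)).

Un-nest:  c * c * d(c + j, c * j * j) * j + d(d(g(j, c, j), h(j, j, j)), h(j * j * j * j, c * j * j * j, c + j)) + h(h(j, j, c) + j + j, d(j, c) + j + j + j + j, d(c * c * j * j, g(j, c, j))) + g(c * h(c, c, c) * j, h(j, j, j) + j * j * j, d(g(j, c, c), c + c + j + j))
Order the arguments:  c * c * d(c + j, c * j * j) * j + d(d(g(j, c, j), h(j, j, j)), h(j * j * j * j, c * j * j * j, c + j)) + g(c * h(c, c, c) * j, h(j, j, j) + j * j * j, d(g(j, c, c), c + c + j + j)) + h(h(j, j, c) + j + j, d(j, c) + j + j + j + j, d(c * c * j * j, g(j, c, j)))

Answer: c * c * d(c + j, c * j * j) * j + d(d(g(j, c, j), h(j, j, j)), h(j * j * j * j, c * j * j * j, c + j)) + g(c * h(c, c, c) * j, h(j, j, j) + j * j * j, d(g(j, c, c), c + c + j + j)) + h(h(j, j, c) + j + j, d(j, c) + j + j + j + j, d(c * c * j * j, g(j, c, j)))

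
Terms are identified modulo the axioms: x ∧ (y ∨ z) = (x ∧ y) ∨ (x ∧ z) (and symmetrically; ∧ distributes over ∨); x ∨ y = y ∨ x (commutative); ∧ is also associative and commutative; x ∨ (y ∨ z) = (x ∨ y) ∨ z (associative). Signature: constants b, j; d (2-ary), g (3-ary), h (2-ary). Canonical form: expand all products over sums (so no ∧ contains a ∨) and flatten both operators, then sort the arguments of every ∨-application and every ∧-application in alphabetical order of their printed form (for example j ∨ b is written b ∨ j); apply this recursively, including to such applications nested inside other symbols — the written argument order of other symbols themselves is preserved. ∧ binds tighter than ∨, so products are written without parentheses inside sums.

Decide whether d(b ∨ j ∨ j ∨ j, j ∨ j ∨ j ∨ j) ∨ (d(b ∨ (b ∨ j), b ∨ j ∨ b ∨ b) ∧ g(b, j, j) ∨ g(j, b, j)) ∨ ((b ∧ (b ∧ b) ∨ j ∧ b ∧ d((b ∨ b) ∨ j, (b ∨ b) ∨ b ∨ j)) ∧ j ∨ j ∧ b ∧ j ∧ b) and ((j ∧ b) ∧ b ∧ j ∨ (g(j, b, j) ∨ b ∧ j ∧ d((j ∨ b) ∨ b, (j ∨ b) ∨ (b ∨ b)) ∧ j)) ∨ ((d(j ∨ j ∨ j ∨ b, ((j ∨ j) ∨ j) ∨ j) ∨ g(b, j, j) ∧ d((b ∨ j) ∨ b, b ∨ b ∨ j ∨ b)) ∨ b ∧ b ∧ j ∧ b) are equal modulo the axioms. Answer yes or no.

Left:  d(b ∨ j ∨ j ∨ j, j ∨ j ∨ j ∨ j) ∨ (d(b ∨ (b ∨ j), b ∨ j ∨ b ∨ b) ∧ g(b, j, j) ∨ g(j, b, j)) ∨ ((b ∧ (b ∧ b) ∨ j ∧ b ∧ d((b ∨ b) ∨ j, (b ∨ b) ∨ b ∨ j)) ∧ j ∨ j ∧ b ∧ j ∧ b)
  Distribute:  d(b ∨ j ∨ j ∨ j, j ∨ j ∨ j ∨ j) ∨ d(b ∨ b ∨ j, b ∨ b ∨ b ∨ j) ∧ g(b, j, j) ∨ g(j, b, j) ∨ b ∧ b ∧ b ∧ j ∨ b ∧ d(b ∨ b ∨ j, b ∨ b ∨ b ∨ j) ∧ j ∧ j ∨ b ∧ b ∧ j ∧ j
  Sort:  b ∧ b ∧ b ∧ j ∨ b ∧ b ∧ j ∧ j ∨ b ∧ d(b ∨ b ∨ j, b ∨ b ∨ b ∨ j) ∧ j ∧ j ∨ d(b ∨ b ∨ j, b ∨ b ∨ b ∨ j) ∧ g(b, j, j) ∨ d(b ∨ j ∨ j ∨ j, j ∨ j ∨ j ∨ j) ∨ g(j, b, j)
Right:  ((j ∧ b) ∧ b ∧ j ∨ (g(j, b, j) ∨ b ∧ j ∧ d((j ∨ b) ∨ b, (j ∨ b) ∨ (b ∨ b)) ∧ j)) ∨ ((d(j ∨ j ∨ j ∨ b, ((j ∨ j) ∨ j) ∨ j) ∨ g(b, j, j) ∧ d((b ∨ j) ∨ b, b ∨ b ∨ j ∨ b)) ∨ b ∧ b ∧ j ∧ b)
  Flatten:  b ∧ b ∧ j ∧ j ∨ g(j, b, j) ∨ b ∧ d(b ∨ b ∨ j, b ∨ b ∨ b ∨ j) ∧ j ∧ j ∨ d(b ∨ j ∨ j ∨ j, j ∨ j ∨ j ∨ j) ∨ d(b ∨ b ∨ j, b ∨ b ∨ b ∨ j) ∧ g(b, j, j) ∨ b ∧ b ∧ b ∧ j
  Order the arguments:  b ∧ b ∧ b ∧ j ∨ b ∧ b ∧ j ∧ j ∨ b ∧ d(b ∨ b ∨ j, b ∨ b ∨ b ∨ j) ∧ j ∧ j ∨ d(b ∨ b ∨ j, b ∨ b ∨ b ∨ j) ∧ g(b, j, j) ∨ d(b ∨ j ∨ j ∨ j, j ∨ j ∨ j ∨ j) ∨ g(j, b, j)

Answer: yes — both canonical forms are b ∧ b ∧ b ∧ j ∨ b ∧ b ∧ j ∧ j ∨ b ∧ d(b ∨ b ∨ j, b ∨ b ∨ b ∨ j) ∧ j ∧ j ∨ d(b ∨ b ∨ j, b ∨ b ∨ b ∨ j) ∧ g(b, j, j) ∨ d(b ∨ j ∨ j ∨ j, j ∨ j ∨ j ∨ j) ∨ g(j, b, j)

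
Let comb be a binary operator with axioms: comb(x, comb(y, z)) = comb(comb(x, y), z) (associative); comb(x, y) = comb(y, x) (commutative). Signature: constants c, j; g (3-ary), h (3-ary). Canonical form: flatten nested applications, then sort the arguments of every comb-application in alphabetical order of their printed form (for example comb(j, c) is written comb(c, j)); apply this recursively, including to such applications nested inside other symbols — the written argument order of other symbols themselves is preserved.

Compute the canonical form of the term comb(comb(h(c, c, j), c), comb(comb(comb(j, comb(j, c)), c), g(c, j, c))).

Flatten:  comb(h(c, c, j), c, j, j, c, c, g(c, j, c))
Order the arguments:  comb(c, c, c, g(c, j, c), h(c, c, j), j, j)

Answer: comb(c, c, c, g(c, j, c), h(c, c, j), j, j)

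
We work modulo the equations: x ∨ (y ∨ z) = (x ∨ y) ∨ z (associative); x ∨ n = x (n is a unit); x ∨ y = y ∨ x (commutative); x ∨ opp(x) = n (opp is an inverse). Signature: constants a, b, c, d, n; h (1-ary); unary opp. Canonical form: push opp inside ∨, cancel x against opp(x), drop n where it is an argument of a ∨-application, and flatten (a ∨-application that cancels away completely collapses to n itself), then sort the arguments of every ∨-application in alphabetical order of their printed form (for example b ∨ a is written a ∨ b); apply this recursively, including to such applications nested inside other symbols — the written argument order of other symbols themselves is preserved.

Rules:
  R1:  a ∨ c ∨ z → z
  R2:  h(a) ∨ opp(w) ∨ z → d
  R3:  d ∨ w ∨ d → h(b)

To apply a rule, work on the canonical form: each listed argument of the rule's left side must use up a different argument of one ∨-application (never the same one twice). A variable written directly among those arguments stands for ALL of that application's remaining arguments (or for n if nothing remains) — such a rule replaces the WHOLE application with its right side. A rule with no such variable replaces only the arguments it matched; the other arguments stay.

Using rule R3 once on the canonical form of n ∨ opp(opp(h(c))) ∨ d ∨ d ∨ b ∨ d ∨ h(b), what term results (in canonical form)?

Answer: h(b)

Derivation:
Canonical form:  b ∨ d ∨ d ∨ d ∨ h(b) ∨ h(c)
Apply R3:  consuming d, d;  w := b ∨ d ∨ h(b) ∨ h(c)
The extension variable absorbs all remaining arguments, so the whole application is rewritten.
Giving:  h(b)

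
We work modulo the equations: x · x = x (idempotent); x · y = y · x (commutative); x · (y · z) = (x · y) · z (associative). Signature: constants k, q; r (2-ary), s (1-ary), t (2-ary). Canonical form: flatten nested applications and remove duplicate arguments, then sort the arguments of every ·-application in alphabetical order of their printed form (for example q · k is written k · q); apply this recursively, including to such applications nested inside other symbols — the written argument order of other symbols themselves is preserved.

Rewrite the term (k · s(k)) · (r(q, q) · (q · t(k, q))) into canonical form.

Un-nest:  k · s(k) · r(q, q) · q · t(k, q)
Sort:  k · q · r(q, q) · s(k) · t(k, q)

Answer: k · q · r(q, q) · s(k) · t(k, q)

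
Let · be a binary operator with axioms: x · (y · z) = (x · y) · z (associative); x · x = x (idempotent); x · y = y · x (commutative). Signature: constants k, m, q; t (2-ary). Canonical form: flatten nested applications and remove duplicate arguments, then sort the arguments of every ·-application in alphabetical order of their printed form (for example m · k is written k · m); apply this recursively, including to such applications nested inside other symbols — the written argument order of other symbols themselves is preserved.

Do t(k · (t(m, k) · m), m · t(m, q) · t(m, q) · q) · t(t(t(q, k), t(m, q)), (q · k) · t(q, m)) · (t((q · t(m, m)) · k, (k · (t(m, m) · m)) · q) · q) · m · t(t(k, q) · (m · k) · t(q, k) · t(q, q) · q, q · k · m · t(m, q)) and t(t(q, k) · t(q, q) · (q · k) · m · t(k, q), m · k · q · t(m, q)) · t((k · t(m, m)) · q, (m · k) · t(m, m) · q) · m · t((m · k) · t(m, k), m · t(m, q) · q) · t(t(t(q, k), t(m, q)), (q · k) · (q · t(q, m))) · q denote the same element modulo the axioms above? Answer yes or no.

Answer: yes — both canonical forms are m · q · t(k · m · q · t(k, q) · t(q, k) · t(q, q), k · m · q · t(m, q)) · t(k · m · t(m, k), m · q · t(m, q)) · t(k · q · t(m, m), k · m · q · t(m, m)) · t(t(t(q, k), t(m, q)), k · q · t(q, m))

Derivation:
Left:  t(k · (t(m, k) · m), m · t(m, q) · t(m, q) · q) · t(t(t(q, k), t(m, q)), (q · k) · t(q, m)) · (t((q · t(m, m)) · k, (k · (t(m, m) · m)) · q) · q) · m · t(t(k, q) · (m · k) · t(q, k) · t(q, q) · q, q · k · m · t(m, q))
  Flatten:  t(k · (t(m, k) · m), m · t(m, q) · t(m, q) · q) · t(t(t(q, k), t(m, q)), (q · k) · t(q, m)) · t((q · t(m, m)) · k, (k · (t(m, m) · m)) · q) · q · m · t(t(k, q) · (m · k) · t(q, k) · t(q, q) · q, q · k · m · t(m, q))
  Simplify inside:  t(k · (t(m, k) · m), m · t(m, q) · t(m, q) · q)  →  t(k · m · t(m, k), m · q · t(m, q))
  Simplify inside:  t(t(t(q, k), t(m, q)), (q · k) · t(q, m))  →  t(t(t(q, k), t(m, q)), k · q · t(q, m))
  Inside:  t((q · t(m, m)) · k, (k · (t(m, m) · m)) · q)  →  t(k · q · t(m, m), k · m · q · t(m, m))
  Sort arguments:  m · q · t(k · m · q · t(k, q) · t(q, k) · t(q, q), k · m · q · t(m, q)) · t(k · m · t(m, k), m · q · t(m, q)) · t(k · q · t(m, m), k · m · q · t(m, m)) · t(t(t(q, k), t(m, q)), k · q · t(q, m))
Right:  t(t(q, k) · t(q, q) · (q · k) · m · t(k, q), m · k · q · t(m, q)) · t((k · t(m, m)) · q, (m · k) · t(m, m) · q) · m · t((m · k) · t(m, k), m · t(m, q) · q) · t(t(t(q, k), t(m, q)), (q · k) · (q · t(q, m))) · q
  Canonicalize subterm:  t(t(q, k) · t(q, q) · (q · k) · m · t(k, q), m · k · q · t(m, q))  →  t(k · m · q · t(k, q) · t(q, k) · t(q, q), k · m · q · t(m, q))
  Simplify inside:  t((k · t(m, m)) · q, (m · k) · t(m, m) · q)  →  t(k · q · t(m, m), k · m · q · t(m, m))
  Simplify inside:  t((m · k) · t(m, k), m · t(m, q) · q)  →  t(k · m · t(m, k), m · q · t(m, q))
  Order the arguments:  m · q · t(k · m · q · t(k, q) · t(q, k) · t(q, q), k · m · q · t(m, q)) · t(k · m · t(m, k), m · q · t(m, q)) · t(k · q · t(m, m), k · m · q · t(m, m)) · t(t(t(q, k), t(m, q)), k · q · t(q, m))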